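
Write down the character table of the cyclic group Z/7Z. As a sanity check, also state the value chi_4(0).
Character table of Z/7Z (irreps indexed chi_0,...,chi_6 with chi_k(m) = zeta_7^(k*m), zeta_7 = exp(2*pi*i/7)):
  irrep \ class  {0} (size 1)  {1} (size 1)    {2} (size 1)    {3} (size 1)    {4} (size 1)    {5} (size 1)    {6} (size 1)  
  chi_0          1             1               1               1               1               1               1             
  chi_1          1             exp(2*I*pi/7)   exp(4*I*pi/7)   exp(6*I*pi/7)   exp(-6*I*pi/7)  exp(-4*I*pi/7)  exp(-2*I*pi/7)
  chi_2          1             exp(4*I*pi/7)   exp(-6*I*pi/7)  exp(-2*I*pi/7)  exp(2*I*pi/7)   exp(6*I*pi/7)   exp(-4*I*pi/7)
  chi_3          1             exp(6*I*pi/7)   exp(-2*I*pi/7)  exp(4*I*pi/7)   exp(-4*I*pi/7)  exp(2*I*pi/7)   exp(-6*I*pi/7)
  chi_4          1             exp(-6*I*pi/7)  exp(2*I*pi/7)   exp(-4*I*pi/7)  exp(4*I*pi/7)   exp(-2*I*pi/7)  exp(6*I*pi/7) 
  chi_5          1             exp(-4*I*pi/7)  exp(6*I*pi/7)   exp(2*I*pi/7)   exp(-2*I*pi/7)  exp(-6*I*pi/7)  exp(4*I*pi/7) 
  chi_6          1             exp(-2*I*pi/7)  exp(-4*I*pi/7)  exp(-6*I*pi/7)  exp(6*I*pi/7)   exp(4*I*pi/7)   exp(2*I*pi/7) 

Spot check: chi_4(0) = zeta_7^(4*0) = zeta_7^0 = 1.

Derivation: Z/7Z is abelian, so all 7 irreducible complex representations are 1-dimensional. They are given by chi_k(m) = zeta_7^(k*m) for k = 0,...,6. Row orthogonality: sum_m chi_k(m) conj(chi_l(m)) = 7 * [k = l].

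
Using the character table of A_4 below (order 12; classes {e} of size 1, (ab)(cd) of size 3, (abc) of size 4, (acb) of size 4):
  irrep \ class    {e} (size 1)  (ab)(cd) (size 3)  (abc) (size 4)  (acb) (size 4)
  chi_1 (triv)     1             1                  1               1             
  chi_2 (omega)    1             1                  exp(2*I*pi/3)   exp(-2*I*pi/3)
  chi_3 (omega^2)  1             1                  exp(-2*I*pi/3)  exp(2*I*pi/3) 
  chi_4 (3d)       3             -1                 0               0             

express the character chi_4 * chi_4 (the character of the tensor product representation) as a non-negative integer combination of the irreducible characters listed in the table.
chi_4 tensor chi_4 = chi_1 + chi_2 + chi_3 + 2*chi_4 (all other irreducibles have multiplicity 0).

Working: The character of a tensor product is the pointwise product (chi_4 * chi_4)(C) = chi_4(C) * chi_4(C):
  {e}: (3)*(3), (ab)(cd): (-1)*(-1), (abc): (0)*(0), (acb): (0)*(0)
so (chi_4 * chi_4) takes values
  {e} -> 9, (ab)(cd) -> 1, (abc) -> 0, (acb) -> 0.
Now take the inner product of this character with each irreducible chi from the table, <chi_4*chi_4, chi> = (1/12) sum_C |C| (chi_4*chi_4)(C) conj(chi(C)):
  <chi_4*chi_4, chi_1> = (1/12)[1*(9)*conj(1) + 3*(1)*conj(1) + 4*(0)*conj(1) + 4*(0)*conj(1)]
      = (1/12)[(9) + (3) + (0) + (0)] = 12/12 = 1
  <chi_4*chi_4, chi_2> = (1/12)[1*(9)*conj(1) + 3*(1)*conj(1) + 4*(0)*conj(exp(2*I*pi/3)) + 4*(0)*conj(exp(-2*I*pi/3))]
      = (1/12)[(9) + (3) + (0) + (0)] = 12/12 = 1
  <chi_4*chi_4, chi_3> = (1/12)[1*(9)*conj(1) + 3*(1)*conj(1) + 4*(0)*conj(exp(-2*I*pi/3)) + 4*(0)*conj(exp(2*I*pi/3))]
      = (1/12)[(9) + (3) + (0) + (0)] = 12/12 = 1
  <chi_4*chi_4, chi_4> = (1/12)[1*(9)*conj(3) + 3*(1)*conj(-1) + 4*(0)*conj(0) + 4*(0)*conj(0)]
      = (1/12)[(27) + (-3) + (0) + (0)] = 24/12 = 2
(Exp terms are combined using exp(i*s)*conj(exp(i*t)) = exp(i*(s-t)), and sums of them are collapsed using the identity that for every m > 1 the m distinct m-th roots of unity sum to 0, e.g. 1 + exp(2*I*pi/3) + exp(-2*I*pi/3) = 0.)
Hence the multiplicities are chi_1: 1, chi_2: 1, chi_3: 1, chi_4: 2. Dimension check: dim(chi_4)*dim(chi_4) = 3*3 = 9 and sum (mult * dim) = 1*1 + 1*1 + 1*1 + 2*3 = 9.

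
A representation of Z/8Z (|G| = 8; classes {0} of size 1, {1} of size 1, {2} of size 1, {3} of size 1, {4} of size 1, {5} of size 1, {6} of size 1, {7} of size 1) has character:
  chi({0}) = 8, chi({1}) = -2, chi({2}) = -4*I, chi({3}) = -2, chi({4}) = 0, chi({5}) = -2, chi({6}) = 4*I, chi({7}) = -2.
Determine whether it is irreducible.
Not irreducible (reducible): <chi, chi> = 14 > 1.

Why: <chi, chi> = (1/|G|) sum_C |C| * |chi(C)|^2 = (1/8)[1*|8|^2 + 1*|-2|^2 + 1*|-4*I|^2 + 1*|-2|^2 + 1*|0|^2 + 1*|-2|^2 + 1*|4*I|^2 + 1*|-2|^2]
  = (1/8)[(64) + (4) + (16) + (4) + (0) + (4) + (16) + (4)] = 112/8 = 14.
(Exp terms are combined using exp(i*s)*conj(exp(i*t)) = exp(i*(s-t)), and sums of them are collapsed using the identity that for every m > 1 the m distinct m-th roots of unity sum to 0, e.g. 1 + exp(2*I*pi/3) + exp(-2*I*pi/3) = 0.)
A character is irreducible iff <chi, chi> = 1, so this representation is reducible.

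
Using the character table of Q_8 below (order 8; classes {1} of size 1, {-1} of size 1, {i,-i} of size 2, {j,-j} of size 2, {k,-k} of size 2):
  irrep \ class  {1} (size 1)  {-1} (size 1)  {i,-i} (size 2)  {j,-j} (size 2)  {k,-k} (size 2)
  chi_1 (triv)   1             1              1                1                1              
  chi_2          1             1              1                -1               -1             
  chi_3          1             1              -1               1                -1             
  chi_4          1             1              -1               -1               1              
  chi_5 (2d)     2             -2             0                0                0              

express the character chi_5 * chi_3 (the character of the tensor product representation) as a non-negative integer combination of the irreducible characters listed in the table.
chi_5 tensor chi_3 = chi_5 (all other irreducibles have multiplicity 0).

Reasoning: The character of a tensor product is the pointwise product (chi_5 * chi_3)(C) = chi_5(C) * chi_3(C):
  {1}: (2)*(1), {-1}: (-2)*(1), {i,-i}: (0)*(-1), {j,-j}: (0)*(1), {k,-k}: (0)*(-1)
so (chi_5 * chi_3) takes values
  {1} -> 2, {-1} -> -2, {i,-i} -> 0, {j,-j} -> 0, {k,-k} -> 0.
Now take the inner product of this character with each irreducible chi from the table, <chi_5*chi_3, chi> = (1/8) sum_C |C| (chi_5*chi_3)(C) conj(chi(C)):
  <chi_5*chi_3, chi_1> = (1/8)[1*(2)*conj(1) + 1*(-2)*conj(1) + 2*(0)*conj(1) + 2*(0)*conj(1) + 2*(0)*conj(1)]
      = (1/8)[(2) + (-2) + (0) + (0) + (0)] = 0/8 = 0
  <chi_5*chi_3, chi_2> = (1/8)[1*(2)*conj(1) + 1*(-2)*conj(1) + 2*(0)*conj(1) + 2*(0)*conj(-1) + 2*(0)*conj(-1)]
      = (1/8)[(2) + (-2) + (0) + (0) + (0)] = 0/8 = 0
  <chi_5*chi_3, chi_3> = (1/8)[1*(2)*conj(1) + 1*(-2)*conj(1) + 2*(0)*conj(-1) + 2*(0)*conj(1) + 2*(0)*conj(-1)]
      = (1/8)[(2) + (-2) + (0) + (0) + (0)] = 0/8 = 0
  <chi_5*chi_3, chi_4> = (1/8)[1*(2)*conj(1) + 1*(-2)*conj(1) + 2*(0)*conj(-1) + 2*(0)*conj(-1) + 2*(0)*conj(1)]
      = (1/8)[(2) + (-2) + (0) + (0) + (0)] = 0/8 = 0
  <chi_5*chi_3, chi_5> = (1/8)[1*(2)*conj(2) + 1*(-2)*conj(-2) + 2*(0)*conj(0) + 2*(0)*conj(0) + 2*(0)*conj(0)]
      = (1/8)[(4) + (4) + (0) + (0) + (0)] = 8/8 = 1
Hence the multiplicities are chi_5: 1. Dimension check: dim(chi_5)*dim(chi_3) = 2*1 = 2 and sum (mult * dim) = 1*2 = 2.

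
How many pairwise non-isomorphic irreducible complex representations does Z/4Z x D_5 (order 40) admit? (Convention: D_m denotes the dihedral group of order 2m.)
16

Reasoning: The number of irreducible complex representations of a finite group equals its number of conjugacy classes. For a direct product, #classes(G x H) = #classes(G) * #classes(H). Z/4Z has 4 classes (abelian), D_5 has 4 classes, so 4 * 4 = 16, so Z/4Z x D_5 (order 40) has exactly 16 irreducible complex representations.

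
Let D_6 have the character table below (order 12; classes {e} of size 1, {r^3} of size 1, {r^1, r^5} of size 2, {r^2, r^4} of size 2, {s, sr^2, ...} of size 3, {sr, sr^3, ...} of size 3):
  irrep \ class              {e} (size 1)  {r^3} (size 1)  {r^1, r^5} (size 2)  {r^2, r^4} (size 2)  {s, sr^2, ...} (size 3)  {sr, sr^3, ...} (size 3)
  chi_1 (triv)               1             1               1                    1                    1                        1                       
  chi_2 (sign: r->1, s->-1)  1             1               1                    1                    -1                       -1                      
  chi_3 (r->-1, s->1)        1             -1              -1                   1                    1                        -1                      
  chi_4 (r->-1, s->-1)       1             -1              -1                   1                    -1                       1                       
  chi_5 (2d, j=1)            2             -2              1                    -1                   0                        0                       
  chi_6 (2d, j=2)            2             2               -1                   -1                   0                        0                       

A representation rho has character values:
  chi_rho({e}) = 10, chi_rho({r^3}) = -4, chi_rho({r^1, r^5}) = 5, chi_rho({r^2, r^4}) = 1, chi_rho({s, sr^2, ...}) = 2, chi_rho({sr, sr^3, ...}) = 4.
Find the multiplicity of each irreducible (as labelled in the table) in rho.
Multiplicities: chi_1: 3, chi_2: 0, chi_3: 0, chi_4: 1, chi_5: 3, chi_6: 0.

Solution. Use <chi_rho, chi> = (1/|G|) sum_C |C| * chi_rho(C) * conj(chi(C)) with |G| = 12 for each irreducible chi in the table:
  <chi_rho, chi_1> = (1/12)[1*(10)*conj(1) + 1*(-4)*conj(1) + 2*(5)*conj(1) + 2*(1)*conj(1) + 3*(2)*conj(1) + 3*(4)*conj(1)]
      = (1/12)[(10) + (-4) + (10) + (2) + (6) + (12)] = 36/12 = 3
  <chi_rho, chi_2> = (1/12)[1*(10)*conj(1) + 1*(-4)*conj(1) + 2*(5)*conj(1) + 2*(1)*conj(1) + 3*(2)*conj(-1) + 3*(4)*conj(-1)]
      = (1/12)[(10) + (-4) + (10) + (2) + (-6) + (-12)] = 0/12 = 0
  <chi_rho, chi_3> = (1/12)[1*(10)*conj(1) + 1*(-4)*conj(-1) + 2*(5)*conj(-1) + 2*(1)*conj(1) + 3*(2)*conj(1) + 3*(4)*conj(-1)]
      = (1/12)[(10) + (4) + (-10) + (2) + (6) + (-12)] = 0/12 = 0
  <chi_rho, chi_4> = (1/12)[1*(10)*conj(1) + 1*(-4)*conj(-1) + 2*(5)*conj(-1) + 2*(1)*conj(1) + 3*(2)*conj(-1) + 3*(4)*conj(1)]
      = (1/12)[(10) + (4) + (-10) + (2) + (-6) + (12)] = 12/12 = 1
  <chi_rho, chi_5> = (1/12)[1*(10)*conj(2) + 1*(-4)*conj(-2) + 2*(5)*conj(1) + 2*(1)*conj(-1) + 3*(2)*conj(0) + 3*(4)*conj(0)]
      = (1/12)[(20) + (8) + (10) + (-2) + (0) + (0)] = 36/12 = 3
  <chi_rho, chi_6> = (1/12)[1*(10)*conj(2) + 1*(-4)*conj(2) + 2*(5)*conj(-1) + 2*(1)*conj(-1) + 3*(2)*conj(0) + 3*(4)*conj(0)]
      = (1/12)[(20) + (-8) + (-10) + (-2) + (0) + (0)] = 0/12 = 0
Dimension check: dim(rho) = sum (mult * dim) = 3*1 + 0*1 + 0*1 + 1*1 + 3*2 + 0*2 = 10 = chi_rho(e) = 10.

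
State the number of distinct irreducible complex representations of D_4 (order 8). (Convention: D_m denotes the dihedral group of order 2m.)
5

Derivation: The number of irreducible complex representations of a finite group equals its number of conjugacy classes. D_4 has 5 conjugacy classes (n/2 + 3 for n even), so D_4 (order 8) has exactly 5 irreducible complex representations.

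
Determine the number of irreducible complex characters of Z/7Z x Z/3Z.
21

Justification: The number of irreducible complex representations of a finite group equals its number of conjugacy classes. Z/7Z x Z/3Z is abelian of order 21, so every element is its own conjugacy class: 21 classes, so Z/7Z x Z/3Z (order 21) has exactly 21 irreducible complex representations.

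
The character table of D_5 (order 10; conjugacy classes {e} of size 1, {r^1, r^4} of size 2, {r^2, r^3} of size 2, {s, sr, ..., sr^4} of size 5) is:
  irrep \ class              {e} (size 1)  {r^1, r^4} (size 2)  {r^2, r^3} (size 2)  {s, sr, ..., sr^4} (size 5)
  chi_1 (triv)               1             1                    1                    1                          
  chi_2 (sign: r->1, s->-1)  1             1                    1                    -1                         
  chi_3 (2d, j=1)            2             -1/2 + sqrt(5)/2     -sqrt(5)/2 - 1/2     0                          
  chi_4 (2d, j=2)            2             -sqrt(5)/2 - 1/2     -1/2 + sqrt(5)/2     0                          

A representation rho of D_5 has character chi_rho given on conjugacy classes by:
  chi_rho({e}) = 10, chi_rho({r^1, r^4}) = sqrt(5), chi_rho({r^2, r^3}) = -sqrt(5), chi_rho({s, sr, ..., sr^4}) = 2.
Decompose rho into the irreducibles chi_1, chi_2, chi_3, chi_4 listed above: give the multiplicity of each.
Multiplicities: chi_1: 2, chi_2: 0, chi_3: 3, chi_4: 1.

Explanation: Use <chi_rho, chi> = (1/|G|) sum_C |C| * chi_rho(C) * conj(chi(C)) with |G| = 10 for each irreducible chi in the table:
  <chi_rho, chi_1> = (1/10)[1*(10)*conj(1) + 2*(sqrt(5))*conj(1) + 2*(-sqrt(5))*conj(1) + 5*(2)*conj(1)]
      = (1/10)[(10) + (2*sqrt(5)) + (-2*sqrt(5)) + (10)] = 20/10 = 2
  <chi_rho, chi_2> = (1/10)[1*(10)*conj(1) + 2*(sqrt(5))*conj(1) + 2*(-sqrt(5))*conj(1) + 5*(2)*conj(-1)]
      = (1/10)[(10) + (2*sqrt(5)) + (-2*sqrt(5)) + (-10)] = 0/10 = 0
  <chi_rho, chi_3> = (1/10)[1*(10)*conj(2) + 2*(sqrt(5))*conj(-1/2 + sqrt(5)/2) + 2*(-sqrt(5))*conj(-sqrt(5)/2 - 1/2) + 5*(2)*conj(0)]
      = (1/10)[(20) + (5 - sqrt(5)) + (sqrt(5) + 5) + (0)] = 30/10 = 3
  <chi_rho, chi_4> = (1/10)[1*(10)*conj(2) + 2*(sqrt(5))*conj(-sqrt(5)/2 - 1/2) + 2*(-sqrt(5))*conj(-1/2 + sqrt(5)/2) + 5*(2)*conj(0)]
      = (1/10)[(20) + (-5 - sqrt(5)) + (-5 + sqrt(5)) + (0)] = 10/10 = 1
Dimension check: dim(rho) = sum (mult * dim) = 2*1 + 0*1 + 3*2 + 1*2 = 10 = chi_rho(e) = 10.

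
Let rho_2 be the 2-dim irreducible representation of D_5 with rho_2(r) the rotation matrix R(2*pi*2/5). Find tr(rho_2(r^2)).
chi_{rho_2}(r^2) = 2*cos(2*pi*2*2/5) = -1/2 + sqrt(5)/2

Explanation: rho_2(r^2) is rotation by angle 2*pi*2*2/5, whose trace is 2*cos(2*pi*2*2/5) = -1/2 + sqrt(5)/2.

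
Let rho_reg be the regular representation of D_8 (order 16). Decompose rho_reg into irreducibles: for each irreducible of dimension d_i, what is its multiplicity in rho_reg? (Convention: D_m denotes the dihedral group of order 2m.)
Each irreducible V_i of dimension d_i appears with multiplicity d_i, i.e. rho_reg = (direct sum over all irreducibles V_i) d_i V_i. The irreducible dimensions for D_8 are 1, 1, 1, 1, 2, 2, 2: 4 irreducibles of dimension 1, each with multiplicity 1; 3 irreducibles of dimension 2, each with multiplicity 2. Total dimension 4*1*1 + 3*2*2 = 16 = |G|.

Justification: General theorem: in the regular representation of a finite group G, each irreducible appears with multiplicity equal to its dimension. Check: dim(rho_reg) = sum d_i^2 = 1 + 1 + 1 + 1 + 4 + 4 + 4 = 16 = |G|.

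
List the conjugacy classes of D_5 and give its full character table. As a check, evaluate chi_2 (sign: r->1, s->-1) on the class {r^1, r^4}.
Conjugacy classes: {e} of size 1, {r^1, r^4} of size 2, {r^2, r^3} of size 2, {s, sr, ..., sr^4} of size 5.
Character table:
  irrep \ class              {e} (size 1)  {r^1, r^4} (size 2)  {r^2, r^3} (size 2)  {s, sr, ..., sr^4} (size 5)
  chi_1 (triv)               1             1                    1                    1                          
  chi_2 (sign: r->1, s->-1)  1             1                    1                    -1                         
  chi_3 (2d, j=1)            2             -1/2 + sqrt(5)/2     -sqrt(5)/2 - 1/2     0                          
  chi_4 (2d, j=2)            2             -sqrt(5)/2 - 1/2     -1/2 + sqrt(5)/2     0                          

Spot check: chi_2 (sign: r->1, s->-1) on {r^1, r^4} = 1.

Working: D_5 has order 2*5 = 10 with 4 conjugacy classes, hence 4 irreducibles. Sum of squared dims 1 + 1 + 4 + 4 = 10 = |G|. Linear characters come from the abelianisation; the 2-dimensional irreps have character r^k -> 2*cos(2*pi*j*k/5), reflections -> 0.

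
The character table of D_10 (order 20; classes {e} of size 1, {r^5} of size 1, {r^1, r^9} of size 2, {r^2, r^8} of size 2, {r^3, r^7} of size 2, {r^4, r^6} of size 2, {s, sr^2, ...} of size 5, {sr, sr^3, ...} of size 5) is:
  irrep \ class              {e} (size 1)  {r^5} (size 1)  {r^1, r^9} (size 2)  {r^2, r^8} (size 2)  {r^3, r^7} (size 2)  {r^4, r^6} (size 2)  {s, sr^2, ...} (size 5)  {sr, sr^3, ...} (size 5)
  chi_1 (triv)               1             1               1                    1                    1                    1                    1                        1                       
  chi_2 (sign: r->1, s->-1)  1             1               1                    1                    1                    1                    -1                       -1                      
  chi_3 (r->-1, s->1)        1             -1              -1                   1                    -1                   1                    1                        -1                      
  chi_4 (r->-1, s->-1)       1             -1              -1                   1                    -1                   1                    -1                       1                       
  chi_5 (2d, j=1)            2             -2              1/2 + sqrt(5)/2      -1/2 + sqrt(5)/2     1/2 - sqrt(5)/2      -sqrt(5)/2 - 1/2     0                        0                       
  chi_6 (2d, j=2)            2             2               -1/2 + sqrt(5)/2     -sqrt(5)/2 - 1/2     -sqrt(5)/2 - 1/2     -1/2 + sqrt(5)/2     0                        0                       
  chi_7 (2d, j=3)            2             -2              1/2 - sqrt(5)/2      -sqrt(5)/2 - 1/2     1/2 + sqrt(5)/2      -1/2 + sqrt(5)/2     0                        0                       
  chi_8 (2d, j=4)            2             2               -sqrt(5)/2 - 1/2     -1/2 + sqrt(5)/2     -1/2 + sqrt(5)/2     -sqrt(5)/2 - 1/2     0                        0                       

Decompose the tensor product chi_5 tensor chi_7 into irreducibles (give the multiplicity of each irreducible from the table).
chi_5 tensor chi_7 = chi_6 + chi_8 (all other irreducibles have multiplicity 0).

Proof sketch: The character of a tensor product is the pointwise product (chi_5 * chi_7)(C) = chi_5(C) * chi_7(C):
  {e}: (2)*(2), {r^5}: (-2)*(-2), {r^1, r^9}: (1/2 + sqrt(5)/2)*(1/2 - sqrt(5)/2), {r^2, r^8}: (-1/2 + sqrt(5)/2)*(-sqrt(5)/2 - 1/2), {r^3, r^7}: (1/2 - sqrt(5)/2)*(1/2 + sqrt(5)/2), {r^4, r^6}: (-sqrt(5)/2 - 1/2)*(-1/2 + sqrt(5)/2), {s, sr^2, ...}: (0)*(0), {sr, sr^3, ...}: (0)*(0)
so (chi_5 * chi_7) takes values
  {e} -> 4, {r^5} -> 4, {r^1, r^9} -> -1, {r^2, r^8} -> -1, {r^3, r^7} -> -1, {r^4, r^6} -> -1, {s, sr^2, ...} -> 0, {sr, sr^3, ...} -> 0.
Now take the inner product of this character with each irreducible chi from the table, <chi_5*chi_7, chi> = (1/20) sum_C |C| (chi_5*chi_7)(C) conj(chi(C)):
  <chi_5*chi_7, chi_1> = (1/20)[1*(4)*conj(1) + 1*(4)*conj(1) + 2*(-1)*conj(1) + 2*(-1)*conj(1) + 2*(-1)*conj(1) + 2*(-1)*conj(1) + 5*(0)*conj(1) + 5*(0)*conj(1)]
      = (1/20)[(4) + (4) + (-2) + (-2) + (-2) + (-2) + (0) + (0)] = 0/20 = 0
  <chi_5*chi_7, chi_2> = (1/20)[1*(4)*conj(1) + 1*(4)*conj(1) + 2*(-1)*conj(1) + 2*(-1)*conj(1) + 2*(-1)*conj(1) + 2*(-1)*conj(1) + 5*(0)*conj(-1) + 5*(0)*conj(-1)]
      = (1/20)[(4) + (4) + (-2) + (-2) + (-2) + (-2) + (0) + (0)] = 0/20 = 0
  <chi_5*chi_7, chi_3> = (1/20)[1*(4)*conj(1) + 1*(4)*conj(-1) + 2*(-1)*conj(-1) + 2*(-1)*conj(1) + 2*(-1)*conj(-1) + 2*(-1)*conj(1) + 5*(0)*conj(1) + 5*(0)*conj(-1)]
      = (1/20)[(4) + (-4) + (2) + (-2) + (2) + (-2) + (0) + (0)] = 0/20 = 0
  <chi_5*chi_7, chi_4> = (1/20)[1*(4)*conj(1) + 1*(4)*conj(-1) + 2*(-1)*conj(-1) + 2*(-1)*conj(1) + 2*(-1)*conj(-1) + 2*(-1)*conj(1) + 5*(0)*conj(-1) + 5*(0)*conj(1)]
      = (1/20)[(4) + (-4) + (2) + (-2) + (2) + (-2) + (0) + (0)] = 0/20 = 0
  <chi_5*chi_7, chi_5> = (1/20)[1*(4)*conj(2) + 1*(4)*conj(-2) + 2*(-1)*conj(1/2 + sqrt(5)/2) + 2*(-1)*conj(-1/2 + sqrt(5)/2) + 2*(-1)*conj(1/2 - sqrt(5)/2) + 2*(-1)*conj(-sqrt(5)/2 - 1/2) + 5*(0)*conj(0) + 5*(0)*conj(0)]
      = (1/20)[(8) + (-8) + (-sqrt(5) - 1) + (1 - sqrt(5)) + (-1 + sqrt(5)) + (1 + sqrt(5)) + (0) + (0)] = 0/20 = 0
  <chi_5*chi_7, chi_6> = (1/20)[1*(4)*conj(2) + 1*(4)*conj(2) + 2*(-1)*conj(-1/2 + sqrt(5)/2) + 2*(-1)*conj(-sqrt(5)/2 - 1/2) + 2*(-1)*conj(-sqrt(5)/2 - 1/2) + 2*(-1)*conj(-1/2 + sqrt(5)/2) + 5*(0)*conj(0) + 5*(0)*conj(0)]
      = (1/20)[(8) + (8) + (1 - sqrt(5)) + (1 + sqrt(5)) + (1 + sqrt(5)) + (1 - sqrt(5)) + (0) + (0)] = 20/20 = 1
  <chi_5*chi_7, chi_7> = (1/20)[1*(4)*conj(2) + 1*(4)*conj(-2) + 2*(-1)*conj(1/2 - sqrt(5)/2) + 2*(-1)*conj(-sqrt(5)/2 - 1/2) + 2*(-1)*conj(1/2 + sqrt(5)/2) + 2*(-1)*conj(-1/2 + sqrt(5)/2) + 5*(0)*conj(0) + 5*(0)*conj(0)]
      = (1/20)[(8) + (-8) + (-1 + sqrt(5)) + (1 + sqrt(5)) + (-sqrt(5) - 1) + (1 - sqrt(5)) + (0) + (0)] = 0/20 = 0
  <chi_5*chi_7, chi_8> = (1/20)[1*(4)*conj(2) + 1*(4)*conj(2) + 2*(-1)*conj(-sqrt(5)/2 - 1/2) + 2*(-1)*conj(-1/2 + sqrt(5)/2) + 2*(-1)*conj(-1/2 + sqrt(5)/2) + 2*(-1)*conj(-sqrt(5)/2 - 1/2) + 5*(0)*conj(0) + 5*(0)*conj(0)]
      = (1/20)[(8) + (8) + (1 + sqrt(5)) + (1 - sqrt(5)) + (1 - sqrt(5)) + (1 + sqrt(5)) + (0) + (0)] = 20/20 = 1
Hence the multiplicities are chi_6: 1, chi_8: 1. Dimension check: dim(chi_5)*dim(chi_7) = 2*2 = 4 and sum (mult * dim) = 1*2 + 1*2 = 4.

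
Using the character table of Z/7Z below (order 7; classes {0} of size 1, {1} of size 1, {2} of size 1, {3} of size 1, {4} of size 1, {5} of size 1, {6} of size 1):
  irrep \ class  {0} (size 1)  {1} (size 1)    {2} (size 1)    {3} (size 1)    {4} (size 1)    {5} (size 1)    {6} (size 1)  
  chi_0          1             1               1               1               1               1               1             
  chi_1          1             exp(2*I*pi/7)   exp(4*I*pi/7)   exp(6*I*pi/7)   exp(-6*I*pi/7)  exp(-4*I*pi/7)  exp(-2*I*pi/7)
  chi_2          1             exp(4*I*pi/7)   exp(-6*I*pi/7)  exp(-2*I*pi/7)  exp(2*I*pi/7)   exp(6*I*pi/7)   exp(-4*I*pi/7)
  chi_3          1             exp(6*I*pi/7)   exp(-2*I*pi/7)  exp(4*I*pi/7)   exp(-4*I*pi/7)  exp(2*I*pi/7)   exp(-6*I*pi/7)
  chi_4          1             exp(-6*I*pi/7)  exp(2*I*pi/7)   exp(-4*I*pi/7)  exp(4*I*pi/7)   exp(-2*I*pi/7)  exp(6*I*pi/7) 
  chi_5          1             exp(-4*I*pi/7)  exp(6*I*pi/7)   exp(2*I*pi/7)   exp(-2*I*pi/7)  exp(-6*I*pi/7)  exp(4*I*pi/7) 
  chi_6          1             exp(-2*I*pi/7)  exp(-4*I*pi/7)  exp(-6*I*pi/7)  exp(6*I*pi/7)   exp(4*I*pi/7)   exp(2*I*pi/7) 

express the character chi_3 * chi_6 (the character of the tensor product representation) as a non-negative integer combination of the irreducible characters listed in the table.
chi_3 tensor chi_6 = chi_2 (all other irreducibles have multiplicity 0).

Explanation: The character of a tensor product is the pointwise product (chi_3 * chi_6)(C) = chi_3(C) * chi_6(C):
  {0}: (1)*(1), {1}: (exp(6*I*pi/7))*(exp(-2*I*pi/7)), {2}: (exp(-2*I*pi/7))*(exp(-4*I*pi/7)), {3}: (exp(4*I*pi/7))*(exp(-6*I*pi/7)), {4}: (exp(-4*I*pi/7))*(exp(6*I*pi/7)), {5}: (exp(2*I*pi/7))*(exp(4*I*pi/7)), {6}: (exp(-6*I*pi/7))*(exp(2*I*pi/7))
so (chi_3 * chi_6) takes values
  {0} -> 1, {1} -> exp(4*I*pi/7), {2} -> exp(-6*I*pi/7), {3} -> exp(-2*I*pi/7), {4} -> exp(2*I*pi/7), {5} -> exp(6*I*pi/7), {6} -> exp(-4*I*pi/7).
Now take the inner product of this character with each irreducible chi from the table, <chi_3*chi_6, chi> = (1/7) sum_C |C| (chi_3*chi_6)(C) conj(chi(C)):
  <chi_3*chi_6, chi_0> = (1/7)[1*(1)*conj(1) + 1*(exp(4*I*pi/7))*conj(1) + 1*(exp(-6*I*pi/7))*conj(1) + 1*(exp(-2*I*pi/7))*conj(1) + 1*(exp(2*I*pi/7))*conj(1) + 1*(exp(6*I*pi/7))*conj(1) + 1*(exp(-4*I*pi/7))*conj(1)]
      = (1/7)[(1) + (exp(4*I*pi/7)) + (exp(-6*I*pi/7)) + (exp(-2*I*pi/7)) + (exp(2*I*pi/7)) + (exp(6*I*pi/7)) + (exp(-4*I*pi/7))] = 0/7 = 0
  <chi_3*chi_6, chi_1> = (1/7)[1*(1)*conj(1) + 1*(exp(4*I*pi/7))*conj(exp(2*I*pi/7)) + 1*(exp(-6*I*pi/7))*conj(exp(4*I*pi/7)) + 1*(exp(-2*I*pi/7))*conj(exp(6*I*pi/7)) + 1*(exp(2*I*pi/7))*conj(exp(-6*I*pi/7)) + 1*(exp(6*I*pi/7))*conj(exp(-4*I*pi/7)) + 1*(exp(-4*I*pi/7))*conj(exp(-2*I*pi/7))]
      = (1/7)[(1) + (exp(2*I*pi/7)) + (exp(4*I*pi/7)) + (exp(6*I*pi/7)) + (exp(-6*I*pi/7)) + (exp(-4*I*pi/7)) + (exp(-2*I*pi/7))] = 0/7 = 0
  <chi_3*chi_6, chi_2> = (1/7)[1*(1)*conj(1) + 1*(exp(4*I*pi/7))*conj(exp(4*I*pi/7)) + 1*(exp(-6*I*pi/7))*conj(exp(-6*I*pi/7)) + 1*(exp(-2*I*pi/7))*conj(exp(-2*I*pi/7)) + 1*(exp(2*I*pi/7))*conj(exp(2*I*pi/7)) + 1*(exp(6*I*pi/7))*conj(exp(6*I*pi/7)) + 1*(exp(-4*I*pi/7))*conj(exp(-4*I*pi/7))]
      = (1/7)[(1) + (1) + (1) + (1) + (1) + (1) + (1)] = 7/7 = 1
  <chi_3*chi_6, chi_3> = (1/7)[1*(1)*conj(1) + 1*(exp(4*I*pi/7))*conj(exp(6*I*pi/7)) + 1*(exp(-6*I*pi/7))*conj(exp(-2*I*pi/7)) + 1*(exp(-2*I*pi/7))*conj(exp(4*I*pi/7)) + 1*(exp(2*I*pi/7))*conj(exp(-4*I*pi/7)) + 1*(exp(6*I*pi/7))*conj(exp(2*I*pi/7)) + 1*(exp(-4*I*pi/7))*conj(exp(-6*I*pi/7))]
      = (1/7)[(1) + (exp(-2*I*pi/7)) + (exp(-4*I*pi/7)) + (exp(-6*I*pi/7)) + (exp(6*I*pi/7)) + (exp(4*I*pi/7)) + (exp(2*I*pi/7))] = 0/7 = 0
  <chi_3*chi_6, chi_4> = (1/7)[1*(1)*conj(1) + 1*(exp(4*I*pi/7))*conj(exp(-6*I*pi/7)) + 1*(exp(-6*I*pi/7))*conj(exp(2*I*pi/7)) + 1*(exp(-2*I*pi/7))*conj(exp(-4*I*pi/7)) + 1*(exp(2*I*pi/7))*conj(exp(4*I*pi/7)) + 1*(exp(6*I*pi/7))*conj(exp(-2*I*pi/7)) + 1*(exp(-4*I*pi/7))*conj(exp(6*I*pi/7))]
      = (1/7)[(1) + (exp(-4*I*pi/7)) + (exp(6*I*pi/7)) + (exp(2*I*pi/7)) + (exp(-2*I*pi/7)) + (exp(-6*I*pi/7)) + (exp(4*I*pi/7))] = 0/7 = 0
  <chi_3*chi_6, chi_5> = (1/7)[1*(1)*conj(1) + 1*(exp(4*I*pi/7))*conj(exp(-4*I*pi/7)) + 1*(exp(-6*I*pi/7))*conj(exp(6*I*pi/7)) + 1*(exp(-2*I*pi/7))*conj(exp(2*I*pi/7)) + 1*(exp(2*I*pi/7))*conj(exp(-2*I*pi/7)) + 1*(exp(6*I*pi/7))*conj(exp(-6*I*pi/7)) + 1*(exp(-4*I*pi/7))*conj(exp(4*I*pi/7))]
      = (1/7)[(1) + (exp(-6*I*pi/7)) + (exp(2*I*pi/7)) + (exp(-4*I*pi/7)) + (exp(4*I*pi/7)) + (exp(-2*I*pi/7)) + (exp(6*I*pi/7))] = 0/7 = 0
  <chi_3*chi_6, chi_6> = (1/7)[1*(1)*conj(1) + 1*(exp(4*I*pi/7))*conj(exp(-2*I*pi/7)) + 1*(exp(-6*I*pi/7))*conj(exp(-4*I*pi/7)) + 1*(exp(-2*I*pi/7))*conj(exp(-6*I*pi/7)) + 1*(exp(2*I*pi/7))*conj(exp(6*I*pi/7)) + 1*(exp(6*I*pi/7))*conj(exp(4*I*pi/7)) + 1*(exp(-4*I*pi/7))*conj(exp(2*I*pi/7))]
      = (1/7)[(1) + (exp(6*I*pi/7)) + (exp(-2*I*pi/7)) + (exp(4*I*pi/7)) + (exp(-4*I*pi/7)) + (exp(2*I*pi/7)) + (exp(-6*I*pi/7))] = 0/7 = 0
(Exp terms are combined using exp(i*s)*conj(exp(i*t)) = exp(i*(s-t)), and sums of them are collapsed using the identity that for every m > 1 the m distinct m-th roots of unity sum to 0, e.g. 1 + exp(2*I*pi/3) + exp(-2*I*pi/3) = 0.)
Hence the multiplicities are chi_2: 1. Dimension check: dim(chi_3)*dim(chi_6) = 1*1 = 1 and sum (mult * dim) = 1*1 = 1.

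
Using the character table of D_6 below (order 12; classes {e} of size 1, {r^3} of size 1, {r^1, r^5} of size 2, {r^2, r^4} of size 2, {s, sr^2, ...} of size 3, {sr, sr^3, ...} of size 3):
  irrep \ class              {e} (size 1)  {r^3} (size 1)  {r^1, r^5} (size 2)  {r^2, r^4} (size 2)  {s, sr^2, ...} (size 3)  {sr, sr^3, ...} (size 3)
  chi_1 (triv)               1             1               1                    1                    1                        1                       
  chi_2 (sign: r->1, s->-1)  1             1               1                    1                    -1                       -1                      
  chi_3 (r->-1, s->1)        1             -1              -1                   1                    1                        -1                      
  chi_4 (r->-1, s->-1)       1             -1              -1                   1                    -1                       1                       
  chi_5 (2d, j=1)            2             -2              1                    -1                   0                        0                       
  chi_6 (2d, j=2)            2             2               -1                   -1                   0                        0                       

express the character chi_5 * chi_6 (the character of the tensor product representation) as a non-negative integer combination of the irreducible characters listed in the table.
chi_5 tensor chi_6 = chi_3 + chi_4 + chi_5 (all other irreducibles have multiplicity 0).

Working: The character of a tensor product is the pointwise product (chi_5 * chi_6)(C) = chi_5(C) * chi_6(C):
  {e}: (2)*(2), {r^3}: (-2)*(2), {r^1, r^5}: (1)*(-1), {r^2, r^4}: (-1)*(-1), {s, sr^2, ...}: (0)*(0), {sr, sr^3, ...}: (0)*(0)
so (chi_5 * chi_6) takes values
  {e} -> 4, {r^3} -> -4, {r^1, r^5} -> -1, {r^2, r^4} -> 1, {s, sr^2, ...} -> 0, {sr, sr^3, ...} -> 0.
Now take the inner product of this character with each irreducible chi from the table, <chi_5*chi_6, chi> = (1/12) sum_C |C| (chi_5*chi_6)(C) conj(chi(C)):
  <chi_5*chi_6, chi_1> = (1/12)[1*(4)*conj(1) + 1*(-4)*conj(1) + 2*(-1)*conj(1) + 2*(1)*conj(1) + 3*(0)*conj(1) + 3*(0)*conj(1)]
      = (1/12)[(4) + (-4) + (-2) + (2) + (0) + (0)] = 0/12 = 0
  <chi_5*chi_6, chi_2> = (1/12)[1*(4)*conj(1) + 1*(-4)*conj(1) + 2*(-1)*conj(1) + 2*(1)*conj(1) + 3*(0)*conj(-1) + 3*(0)*conj(-1)]
      = (1/12)[(4) + (-4) + (-2) + (2) + (0) + (0)] = 0/12 = 0
  <chi_5*chi_6, chi_3> = (1/12)[1*(4)*conj(1) + 1*(-4)*conj(-1) + 2*(-1)*conj(-1) + 2*(1)*conj(1) + 3*(0)*conj(1) + 3*(0)*conj(-1)]
      = (1/12)[(4) + (4) + (2) + (2) + (0) + (0)] = 12/12 = 1
  <chi_5*chi_6, chi_4> = (1/12)[1*(4)*conj(1) + 1*(-4)*conj(-1) + 2*(-1)*conj(-1) + 2*(1)*conj(1) + 3*(0)*conj(-1) + 3*(0)*conj(1)]
      = (1/12)[(4) + (4) + (2) + (2) + (0) + (0)] = 12/12 = 1
  <chi_5*chi_6, chi_5> = (1/12)[1*(4)*conj(2) + 1*(-4)*conj(-2) + 2*(-1)*conj(1) + 2*(1)*conj(-1) + 3*(0)*conj(0) + 3*(0)*conj(0)]
      = (1/12)[(8) + (8) + (-2) + (-2) + (0) + (0)] = 12/12 = 1
  <chi_5*chi_6, chi_6> = (1/12)[1*(4)*conj(2) + 1*(-4)*conj(2) + 2*(-1)*conj(-1) + 2*(1)*conj(-1) + 3*(0)*conj(0) + 3*(0)*conj(0)]
      = (1/12)[(8) + (-8) + (2) + (-2) + (0) + (0)] = 0/12 = 0
Hence the multiplicities are chi_3: 1, chi_4: 1, chi_5: 1. Dimension check: dim(chi_5)*dim(chi_6) = 2*2 = 4 and sum (mult * dim) = 1*1 + 1*1 + 1*2 = 4.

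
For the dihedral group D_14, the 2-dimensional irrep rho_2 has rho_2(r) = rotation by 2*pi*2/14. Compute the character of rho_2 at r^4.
chi_{rho_2}(r^4) = 2*cos(2*pi*2*4/14) = -2*cos(pi/7)

Reasoning: rho_2(r^4) is rotation by angle 2*pi*2*4/14, whose trace is 2*cos(2*pi*2*4/14) = -2*cos(pi/7).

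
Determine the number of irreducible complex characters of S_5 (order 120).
7

Justification: The number of irreducible complex representations of a finite group equals its number of conjugacy classes. Conjugacy classes in S_5 correspond to cycle types, i.e. partitions of 5; there are p(5) = 7 of them, so S_5 (order 120) has exactly 7 irreducible complex representations.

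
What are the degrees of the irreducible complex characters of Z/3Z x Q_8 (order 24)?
Dimensions: 1, 1, 1, 1, 1, 1, 1, 1, 1, 1, 1, 1, 2, 2, 2

Working: There are 15 irreducibles (= number of conjugacy classes). Their dimensions d_i satisfy sum d_i^2 = |G| = 24: 1 + 1 + 1 + 1 + 1 + 1 + 1 + 1 + 1 + 1 + 1 + 1 + 4 + 4 + 4 = 24. (For the product with Z/3Z: each of the 3 1-dim characters of Z/3Z tensors with each irrep of Q_8, giving 3 copies of each Q_8-dimension.)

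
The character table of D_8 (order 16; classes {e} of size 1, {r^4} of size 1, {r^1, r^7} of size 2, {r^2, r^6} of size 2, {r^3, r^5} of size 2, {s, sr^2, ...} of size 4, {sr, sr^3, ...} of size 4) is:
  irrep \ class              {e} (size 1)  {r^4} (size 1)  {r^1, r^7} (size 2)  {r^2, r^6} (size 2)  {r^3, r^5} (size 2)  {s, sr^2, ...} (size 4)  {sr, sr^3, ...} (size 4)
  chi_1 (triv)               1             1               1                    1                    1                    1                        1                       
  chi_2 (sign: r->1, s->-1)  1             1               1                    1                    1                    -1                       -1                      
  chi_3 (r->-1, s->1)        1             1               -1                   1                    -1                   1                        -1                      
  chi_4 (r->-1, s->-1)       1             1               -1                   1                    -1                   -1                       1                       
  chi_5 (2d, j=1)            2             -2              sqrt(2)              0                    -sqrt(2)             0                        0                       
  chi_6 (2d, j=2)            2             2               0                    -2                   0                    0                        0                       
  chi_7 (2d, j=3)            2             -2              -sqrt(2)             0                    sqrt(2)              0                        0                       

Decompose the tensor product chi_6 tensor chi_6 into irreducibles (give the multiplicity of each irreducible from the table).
chi_6 tensor chi_6 = chi_1 + chi_2 + chi_3 + chi_4 (all other irreducibles have multiplicity 0).

Reasoning: The character of a tensor product is the pointwise product (chi_6 * chi_6)(C) = chi_6(C) * chi_6(C):
  {e}: (2)*(2), {r^4}: (2)*(2), {r^1, r^7}: (0)*(0), {r^2, r^6}: (-2)*(-2), {r^3, r^5}: (0)*(0), {s, sr^2, ...}: (0)*(0), {sr, sr^3, ...}: (0)*(0)
so (chi_6 * chi_6) takes values
  {e} -> 4, {r^4} -> 4, {r^1, r^7} -> 0, {r^2, r^6} -> 4, {r^3, r^5} -> 0, {s, sr^2, ...} -> 0, {sr, sr^3, ...} -> 0.
Now take the inner product of this character with each irreducible chi from the table, <chi_6*chi_6, chi> = (1/16) sum_C |C| (chi_6*chi_6)(C) conj(chi(C)):
  <chi_6*chi_6, chi_1> = (1/16)[1*(4)*conj(1) + 1*(4)*conj(1) + 2*(0)*conj(1) + 2*(4)*conj(1) + 2*(0)*conj(1) + 4*(0)*conj(1) + 4*(0)*conj(1)]
      = (1/16)[(4) + (4) + (0) + (8) + (0) + (0) + (0)] = 16/16 = 1
  <chi_6*chi_6, chi_2> = (1/16)[1*(4)*conj(1) + 1*(4)*conj(1) + 2*(0)*conj(1) + 2*(4)*conj(1) + 2*(0)*conj(1) + 4*(0)*conj(-1) + 4*(0)*conj(-1)]
      = (1/16)[(4) + (4) + (0) + (8) + (0) + (0) + (0)] = 16/16 = 1
  <chi_6*chi_6, chi_3> = (1/16)[1*(4)*conj(1) + 1*(4)*conj(1) + 2*(0)*conj(-1) + 2*(4)*conj(1) + 2*(0)*conj(-1) + 4*(0)*conj(1) + 4*(0)*conj(-1)]
      = (1/16)[(4) + (4) + (0) + (8) + (0) + (0) + (0)] = 16/16 = 1
  <chi_6*chi_6, chi_4> = (1/16)[1*(4)*conj(1) + 1*(4)*conj(1) + 2*(0)*conj(-1) + 2*(4)*conj(1) + 2*(0)*conj(-1) + 4*(0)*conj(-1) + 4*(0)*conj(1)]
      = (1/16)[(4) + (4) + (0) + (8) + (0) + (0) + (0)] = 16/16 = 1
  <chi_6*chi_6, chi_5> = (1/16)[1*(4)*conj(2) + 1*(4)*conj(-2) + 2*(0)*conj(sqrt(2)) + 2*(4)*conj(0) + 2*(0)*conj(-sqrt(2)) + 4*(0)*conj(0) + 4*(0)*conj(0)]
      = (1/16)[(8) + (-8) + (0) + (0) + (0) + (0) + (0)] = 0/16 = 0
  <chi_6*chi_6, chi_6> = (1/16)[1*(4)*conj(2) + 1*(4)*conj(2) + 2*(0)*conj(0) + 2*(4)*conj(-2) + 2*(0)*conj(0) + 4*(0)*conj(0) + 4*(0)*conj(0)]
      = (1/16)[(8) + (8) + (0) + (-16) + (0) + (0) + (0)] = 0/16 = 0
  <chi_6*chi_6, chi_7> = (1/16)[1*(4)*conj(2) + 1*(4)*conj(-2) + 2*(0)*conj(-sqrt(2)) + 2*(4)*conj(0) + 2*(0)*conj(sqrt(2)) + 4*(0)*conj(0) + 4*(0)*conj(0)]
      = (1/16)[(8) + (-8) + (0) + (0) + (0) + (0) + (0)] = 0/16 = 0
Hence the multiplicities are chi_1: 1, chi_2: 1, chi_3: 1, chi_4: 1. Dimension check: dim(chi_6)*dim(chi_6) = 2*2 = 4 and sum (mult * dim) = 1*1 + 1*1 + 1*1 + 1*1 = 4.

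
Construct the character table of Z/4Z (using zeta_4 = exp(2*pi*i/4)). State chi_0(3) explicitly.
Character table of Z/4Z (irreps indexed chi_0,...,chi_3 with chi_k(m) = zeta_4^(k*m), zeta_4 = exp(2*pi*i/4)):
  irrep \ class  {0} (size 1)  {1} (size 1)  {2} (size 1)  {3} (size 1)
  chi_0          1             1             1             1           
  chi_1          1             I             -1            -I          
  chi_2          1             -1            1             -1          
  chi_3          1             -I            -1            I           

Spot check: chi_0(3) = zeta_4^(0*3) = zeta_4^0 = 1.

Why: Z/4Z is abelian, so all 4 irreducible complex representations are 1-dimensional. They are given by chi_k(m) = zeta_4^(k*m) for k = 0,...,3. Row orthogonality: sum_m chi_k(m) conj(chi_l(m)) = 4 * [k = l].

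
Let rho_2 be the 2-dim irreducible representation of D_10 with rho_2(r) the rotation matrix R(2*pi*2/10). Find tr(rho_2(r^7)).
chi_{rho_2}(r^7) = 2*cos(2*pi*2*7/10) = -sqrt(5)/2 - 1/2

Solution. rho_2(r^7) is rotation by angle 2*pi*2*7/10, whose trace is 2*cos(2*pi*2*7/10) = -sqrt(5)/2 - 1/2.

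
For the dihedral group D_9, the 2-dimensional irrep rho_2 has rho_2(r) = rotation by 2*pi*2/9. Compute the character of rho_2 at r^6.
chi_{rho_2}(r^6) = 2*cos(2*pi*2*6/9) = -1

Details: rho_2(r^6) is rotation by angle 2*pi*2*6/9, whose trace is 2*cos(2*pi*2*6/9) = -1.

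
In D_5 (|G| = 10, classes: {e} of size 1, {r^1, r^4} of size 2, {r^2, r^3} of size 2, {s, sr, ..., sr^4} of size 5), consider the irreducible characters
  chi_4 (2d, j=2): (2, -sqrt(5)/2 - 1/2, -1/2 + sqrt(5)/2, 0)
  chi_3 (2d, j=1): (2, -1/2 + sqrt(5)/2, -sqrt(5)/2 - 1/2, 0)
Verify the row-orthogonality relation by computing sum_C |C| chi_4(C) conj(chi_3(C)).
Sum = 0; so <chi_4, chi_3> = 0 (distinct irreducibles are orthogonal).

Proof sketch: Compute term by term over conjugacy classes (|C| * chi_4(C) * conj(chi_3(C))):
  1*(2)*conj(2) + 2*(-sqrt(5)/2 - 1/2)*conj(-1/2 + sqrt(5)/2) + 2*(-1/2 + sqrt(5)/2)*conj(-sqrt(5)/2 - 1/2) + 5*(0)*conj(0)
  = (4) + (-2) + (-2) + (0)
  = 0.
Dividing by |G| = 10 gives 0/10 = 0, matching the row-orthogonality relation <chi_4, chi_3> = [chi_4 = chi_3].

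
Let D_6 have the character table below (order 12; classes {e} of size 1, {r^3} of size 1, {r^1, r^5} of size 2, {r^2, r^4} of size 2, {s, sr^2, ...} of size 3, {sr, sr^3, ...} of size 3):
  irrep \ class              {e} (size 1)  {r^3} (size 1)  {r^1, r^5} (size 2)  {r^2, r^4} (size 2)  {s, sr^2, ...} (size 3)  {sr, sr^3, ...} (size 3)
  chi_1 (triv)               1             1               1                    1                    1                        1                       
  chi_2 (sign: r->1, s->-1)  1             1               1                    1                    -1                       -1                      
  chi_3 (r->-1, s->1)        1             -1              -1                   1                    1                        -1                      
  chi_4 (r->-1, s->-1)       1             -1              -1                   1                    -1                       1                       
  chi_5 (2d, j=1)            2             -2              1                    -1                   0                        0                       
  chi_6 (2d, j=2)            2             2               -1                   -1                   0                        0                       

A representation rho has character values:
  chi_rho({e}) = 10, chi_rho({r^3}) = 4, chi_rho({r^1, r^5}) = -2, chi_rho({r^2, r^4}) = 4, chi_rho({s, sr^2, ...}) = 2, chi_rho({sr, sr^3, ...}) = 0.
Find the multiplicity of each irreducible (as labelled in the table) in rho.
Multiplicities: chi_1: 2, chi_2: 1, chi_3: 2, chi_4: 1, chi_5: 0, chi_6: 2.

Reasoning: Use <chi_rho, chi> = (1/|G|) sum_C |C| * chi_rho(C) * conj(chi(C)) with |G| = 12 for each irreducible chi in the table:
  <chi_rho, chi_1> = (1/12)[1*(10)*conj(1) + 1*(4)*conj(1) + 2*(-2)*conj(1) + 2*(4)*conj(1) + 3*(2)*conj(1) + 3*(0)*conj(1)]
      = (1/12)[(10) + (4) + (-4) + (8) + (6) + (0)] = 24/12 = 2
  <chi_rho, chi_2> = (1/12)[1*(10)*conj(1) + 1*(4)*conj(1) + 2*(-2)*conj(1) + 2*(4)*conj(1) + 3*(2)*conj(-1) + 3*(0)*conj(-1)]
      = (1/12)[(10) + (4) + (-4) + (8) + (-6) + (0)] = 12/12 = 1
  <chi_rho, chi_3> = (1/12)[1*(10)*conj(1) + 1*(4)*conj(-1) + 2*(-2)*conj(-1) + 2*(4)*conj(1) + 3*(2)*conj(1) + 3*(0)*conj(-1)]
      = (1/12)[(10) + (-4) + (4) + (8) + (6) + (0)] = 24/12 = 2
  <chi_rho, chi_4> = (1/12)[1*(10)*conj(1) + 1*(4)*conj(-1) + 2*(-2)*conj(-1) + 2*(4)*conj(1) + 3*(2)*conj(-1) + 3*(0)*conj(1)]
      = (1/12)[(10) + (-4) + (4) + (8) + (-6) + (0)] = 12/12 = 1
  <chi_rho, chi_5> = (1/12)[1*(10)*conj(2) + 1*(4)*conj(-2) + 2*(-2)*conj(1) + 2*(4)*conj(-1) + 3*(2)*conj(0) + 3*(0)*conj(0)]
      = (1/12)[(20) + (-8) + (-4) + (-8) + (0) + (0)] = 0/12 = 0
  <chi_rho, chi_6> = (1/12)[1*(10)*conj(2) + 1*(4)*conj(2) + 2*(-2)*conj(-1) + 2*(4)*conj(-1) + 3*(2)*conj(0) + 3*(0)*conj(0)]
      = (1/12)[(20) + (8) + (4) + (-8) + (0) + (0)] = 24/12 = 2
Dimension check: dim(rho) = sum (mult * dim) = 2*1 + 1*1 + 2*1 + 1*1 + 0*2 + 2*2 = 10 = chi_rho(e) = 10.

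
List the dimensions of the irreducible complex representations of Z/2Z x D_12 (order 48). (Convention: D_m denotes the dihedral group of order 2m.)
Dimensions: 1, 1, 1, 1, 1, 1, 1, 1, 2, 2, 2, 2, 2, 2, 2, 2, 2, 2

Solution. There are 18 irreducibles (= number of conjugacy classes). Their dimensions d_i satisfy sum d_i^2 = |G| = 48: 1 + 1 + 1 + 1 + 1 + 1 + 1 + 1 + 4 + 4 + 4 + 4 + 4 + 4 + 4 + 4 + 4 + 4 = 48. (For the product with Z/2Z: each of the 2 1-dim characters of Z/2Z tensors with each irrep of D_12, giving 2 copies of each D_12-dimension.)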